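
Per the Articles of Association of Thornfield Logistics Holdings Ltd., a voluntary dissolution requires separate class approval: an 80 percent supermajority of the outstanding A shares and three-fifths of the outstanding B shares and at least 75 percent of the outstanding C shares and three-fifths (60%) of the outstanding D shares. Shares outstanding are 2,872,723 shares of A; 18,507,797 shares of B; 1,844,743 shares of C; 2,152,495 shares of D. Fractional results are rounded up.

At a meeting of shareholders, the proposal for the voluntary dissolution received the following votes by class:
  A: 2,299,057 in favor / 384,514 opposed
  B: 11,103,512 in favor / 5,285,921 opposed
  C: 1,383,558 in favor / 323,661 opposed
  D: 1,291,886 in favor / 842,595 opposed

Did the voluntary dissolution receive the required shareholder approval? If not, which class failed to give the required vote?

Not approved — the B shares did not give the required vote.

A: 4/5 of 2872723 = 2298178.40, rounded up to 2298179; 2,298,179 required, 2,299,057 in favor — approved.
B: 3/5 of 18507797 = 11104678.20, rounded up to 11104679; 11,104,679 required, 11,103,512 in favor — not approved.
C: 3/4 of 1844743 = 1383557.25, rounded up to 1383558; 1,383,558 required, 1,383,558 in favor — approved.
D: 3/5 of 2152495 = 1291497; 1,291,497 required, 1,291,886 in favor — approved.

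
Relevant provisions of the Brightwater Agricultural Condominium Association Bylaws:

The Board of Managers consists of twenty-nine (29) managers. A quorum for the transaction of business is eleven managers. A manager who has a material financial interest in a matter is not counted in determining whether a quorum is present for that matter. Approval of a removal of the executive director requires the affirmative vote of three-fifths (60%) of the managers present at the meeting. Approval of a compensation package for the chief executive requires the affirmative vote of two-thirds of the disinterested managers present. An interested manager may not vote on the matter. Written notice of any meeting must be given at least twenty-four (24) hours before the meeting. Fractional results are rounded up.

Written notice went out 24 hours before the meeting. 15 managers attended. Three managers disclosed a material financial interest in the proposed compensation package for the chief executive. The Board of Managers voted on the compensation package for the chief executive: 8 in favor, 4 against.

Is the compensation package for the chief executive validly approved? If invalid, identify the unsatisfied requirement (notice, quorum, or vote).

Notice: 24 hours given; 24 required (24 ≥ 24). Satisfied.
Quorum: 15 present, but the 3 interested managers do not count, leaving 12. Quorum is 11. Satisfied.
Vote: the compensation package for the chief executive requires two-thirds of the disinterested managers present (15 − 3 = 12). 2/3 of 12 = 8, so 8 affirmative votes are needed; 8 voted in favor. Satisfied.

Valid — all requirements satisfied.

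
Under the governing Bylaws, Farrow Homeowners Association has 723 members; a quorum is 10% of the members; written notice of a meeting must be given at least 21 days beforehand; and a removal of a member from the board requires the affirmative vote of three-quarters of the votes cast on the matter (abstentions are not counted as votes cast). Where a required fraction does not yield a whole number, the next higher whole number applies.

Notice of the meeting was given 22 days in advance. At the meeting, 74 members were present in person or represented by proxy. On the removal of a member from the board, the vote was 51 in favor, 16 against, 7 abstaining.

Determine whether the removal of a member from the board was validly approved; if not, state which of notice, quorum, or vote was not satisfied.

Valid — all requirements satisfied.

Notice: 22 days given; 21 required. Satisfied.
Quorum: 10% of 723 = 72.30, rounded up to 73; 74 present. Satisfied.
Vote: requires three-fourths of the votes cast (74 − 7 abstaining = 67); 3/4 of 67 = 50.25, rounded up to 51, so 51 needed; 51 in favor. Satisfied.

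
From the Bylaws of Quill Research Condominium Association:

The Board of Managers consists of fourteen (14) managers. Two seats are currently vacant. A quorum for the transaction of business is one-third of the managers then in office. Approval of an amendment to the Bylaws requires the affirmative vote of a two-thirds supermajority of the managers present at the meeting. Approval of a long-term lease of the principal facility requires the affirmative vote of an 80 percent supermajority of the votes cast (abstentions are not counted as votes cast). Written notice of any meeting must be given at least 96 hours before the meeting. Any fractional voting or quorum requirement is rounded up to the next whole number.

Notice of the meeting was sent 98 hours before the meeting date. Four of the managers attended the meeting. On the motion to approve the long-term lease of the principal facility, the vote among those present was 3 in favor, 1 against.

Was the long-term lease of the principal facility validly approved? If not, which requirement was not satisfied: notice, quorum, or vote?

Notice: 98 hours given; 96 required (98 ≥ 96). Satisfied.
Quorum: 4 present; quorum is 4. Satisfied.
Vote: the long-term lease of the principal facility requires four-fifths of the votes cast (4). 4/5 of 4 = 3.20, rounded up to 4, so 4 affirmative votes are needed; 3 voted in favor. Not satisfied.

Invalid — vote requirement not satisfied.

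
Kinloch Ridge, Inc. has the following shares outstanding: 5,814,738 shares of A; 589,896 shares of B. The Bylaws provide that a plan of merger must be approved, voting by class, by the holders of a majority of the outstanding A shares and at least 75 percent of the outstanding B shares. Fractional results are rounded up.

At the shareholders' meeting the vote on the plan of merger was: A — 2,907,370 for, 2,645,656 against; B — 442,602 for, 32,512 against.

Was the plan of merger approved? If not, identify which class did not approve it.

A: a majority of 5814738 is 2907370; 2,907,370 required, 2,907,370 in favor — approved.
B: 3/4 of 589896 = 442422; 442,422 required, 442,602 in favor — approved.

Approved — every class gave the required vote.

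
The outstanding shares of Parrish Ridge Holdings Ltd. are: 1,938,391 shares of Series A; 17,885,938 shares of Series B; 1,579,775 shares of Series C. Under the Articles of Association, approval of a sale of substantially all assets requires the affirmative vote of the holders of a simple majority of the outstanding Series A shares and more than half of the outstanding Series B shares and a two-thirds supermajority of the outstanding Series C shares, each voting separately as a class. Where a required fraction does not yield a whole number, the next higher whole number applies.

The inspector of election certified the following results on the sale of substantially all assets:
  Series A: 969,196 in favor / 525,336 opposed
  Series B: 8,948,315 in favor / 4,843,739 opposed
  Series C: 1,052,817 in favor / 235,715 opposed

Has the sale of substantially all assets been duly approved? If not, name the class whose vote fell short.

Series A: a majority of 1938391 is 969196; 969,196 required, 969,196 in favor — approved.
Series B: a majority of 17885938 is 8942970; 8,942,970 required, 8,948,315 in favor — approved.
Series C: 2/3 of 1579775 = 1053183.33, rounded up to 1053184; 1,053,184 required, 1,052,817 in favor — not approved.

Not approved — the Series C shares did not give the required vote.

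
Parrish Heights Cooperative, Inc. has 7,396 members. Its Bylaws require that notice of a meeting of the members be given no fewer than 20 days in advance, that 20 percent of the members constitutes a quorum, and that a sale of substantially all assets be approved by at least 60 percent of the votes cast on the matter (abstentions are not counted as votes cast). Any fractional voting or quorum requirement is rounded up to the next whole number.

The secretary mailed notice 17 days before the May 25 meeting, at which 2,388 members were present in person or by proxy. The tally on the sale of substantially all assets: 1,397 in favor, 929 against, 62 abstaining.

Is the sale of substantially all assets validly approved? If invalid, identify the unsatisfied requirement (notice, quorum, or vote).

Invalid — notice requirement not satisfied.

Notice: 17 days given; 20 required. Not satisfied.
Quorum: 20% of 7,396 = 1,479.20, rounded up to 1,480; 2,388 present. Satisfied.
Vote: requires three-fifths of the votes cast (2,388 − 62 abstaining = 2,326); 3/5 of 2326 = 1395.60, rounded up to 1396, so 1,396 needed; 1,397 in favor. Satisfied.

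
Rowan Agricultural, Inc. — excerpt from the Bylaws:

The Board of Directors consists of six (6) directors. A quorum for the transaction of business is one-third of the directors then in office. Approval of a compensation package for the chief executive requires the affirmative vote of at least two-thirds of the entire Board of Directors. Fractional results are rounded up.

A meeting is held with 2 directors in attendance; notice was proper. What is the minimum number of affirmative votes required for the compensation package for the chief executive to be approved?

The compensation package for the chief executive requires two-thirds of the entire Board of Directors (6).
2/3 of 6 = 4.
(Only 2 can vote, so the compensation package for the chief executive cannot pass at this meeting, but the required vote is still 4.)

4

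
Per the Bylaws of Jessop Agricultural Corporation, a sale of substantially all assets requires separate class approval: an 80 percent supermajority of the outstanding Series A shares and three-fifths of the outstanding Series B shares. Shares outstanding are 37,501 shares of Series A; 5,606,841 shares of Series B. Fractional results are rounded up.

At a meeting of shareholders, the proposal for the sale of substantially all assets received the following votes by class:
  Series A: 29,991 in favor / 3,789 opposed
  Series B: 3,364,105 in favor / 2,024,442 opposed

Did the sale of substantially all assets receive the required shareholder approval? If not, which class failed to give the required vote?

Not approved — the Series A shares did not give the required vote.

Series A: 4/5 of 37501 = 30000.80, rounded up to 30001; 30,001 required, 29,991 in favor — not approved.
Series B: 3/5 of 5606841 = 3364104.60, rounded up to 3364105; 3,364,105 required, 3,364,105 in favor — approved.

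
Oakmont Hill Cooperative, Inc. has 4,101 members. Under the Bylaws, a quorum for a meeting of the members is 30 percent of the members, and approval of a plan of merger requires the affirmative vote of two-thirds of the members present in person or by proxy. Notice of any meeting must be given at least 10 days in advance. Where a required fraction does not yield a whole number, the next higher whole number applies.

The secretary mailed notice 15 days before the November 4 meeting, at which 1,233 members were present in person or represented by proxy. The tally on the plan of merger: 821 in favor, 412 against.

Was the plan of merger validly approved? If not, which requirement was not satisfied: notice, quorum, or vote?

Invalid — vote requirement not satisfied.

Notice: 15 days given; 10 required. Satisfied.
Quorum: 30% of 4,101 = 1,230.30, rounded up to 1,231; 1,233 present. Satisfied.
Vote: requires two-thirds of those present (1,233); 2/3 of 1233 = 822, so 822 needed; 821 in favor. Not satisfied.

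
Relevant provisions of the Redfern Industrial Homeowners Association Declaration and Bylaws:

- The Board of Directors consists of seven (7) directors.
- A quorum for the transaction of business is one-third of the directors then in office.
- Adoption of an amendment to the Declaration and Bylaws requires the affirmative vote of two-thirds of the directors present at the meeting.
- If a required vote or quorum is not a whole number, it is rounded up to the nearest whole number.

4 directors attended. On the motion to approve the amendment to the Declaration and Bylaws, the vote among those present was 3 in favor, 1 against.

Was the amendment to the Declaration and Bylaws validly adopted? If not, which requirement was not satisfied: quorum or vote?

Valid — all requirements satisfied.

Quorum: 4 present; quorum is 3. Satisfied.
Vote: the amendment to the Declaration and Bylaws requires two-thirds of the directors present (4). 2/3 of 4 = 2.67, rounded up to 3, so 3 affirmative votes are needed; 3 voted in favor. Satisfied.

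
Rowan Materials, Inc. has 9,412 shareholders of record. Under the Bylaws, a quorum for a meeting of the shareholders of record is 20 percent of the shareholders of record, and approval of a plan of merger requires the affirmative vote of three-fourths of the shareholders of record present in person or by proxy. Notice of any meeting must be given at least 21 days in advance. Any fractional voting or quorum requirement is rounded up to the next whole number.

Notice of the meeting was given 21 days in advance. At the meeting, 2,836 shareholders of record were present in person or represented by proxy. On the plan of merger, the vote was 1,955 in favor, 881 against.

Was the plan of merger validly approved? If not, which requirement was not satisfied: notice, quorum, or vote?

Notice: 21 days given; 21 required. Satisfied.
Quorum: 20% of 9,412 = 1,882.40, rounded up to 1,883; 2,836 present. Satisfied.
Vote: requires three-fourths of those present (2,836); 3/4 of 2836 = 2127, so 2,127 needed; 1,955 in favor. Not satisfied.

Invalid — vote requirement not satisfied.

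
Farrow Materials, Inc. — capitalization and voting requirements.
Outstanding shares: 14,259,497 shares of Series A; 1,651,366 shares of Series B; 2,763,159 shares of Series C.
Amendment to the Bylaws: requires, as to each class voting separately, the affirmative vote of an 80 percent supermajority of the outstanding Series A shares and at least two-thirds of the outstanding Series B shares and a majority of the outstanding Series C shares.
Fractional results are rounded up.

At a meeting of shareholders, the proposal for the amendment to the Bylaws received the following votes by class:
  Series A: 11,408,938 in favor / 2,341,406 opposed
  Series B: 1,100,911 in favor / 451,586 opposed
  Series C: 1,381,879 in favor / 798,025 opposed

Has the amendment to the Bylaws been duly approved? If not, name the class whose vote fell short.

Approved — every class gave the required vote.

Series A: 4/5 of 14259497 = 11407597.60, rounded up to 11407598; 11,407,598 required, 11,408,938 in favor — approved.
Series B: 2/3 of 1651366 = 1100910.67, rounded up to 1100911; 1,100,911 required, 1,100,911 in favor — approved.
Series C: a majority of 2763159 is 1381580; 1,381,580 required, 1,381,879 in favor — approved.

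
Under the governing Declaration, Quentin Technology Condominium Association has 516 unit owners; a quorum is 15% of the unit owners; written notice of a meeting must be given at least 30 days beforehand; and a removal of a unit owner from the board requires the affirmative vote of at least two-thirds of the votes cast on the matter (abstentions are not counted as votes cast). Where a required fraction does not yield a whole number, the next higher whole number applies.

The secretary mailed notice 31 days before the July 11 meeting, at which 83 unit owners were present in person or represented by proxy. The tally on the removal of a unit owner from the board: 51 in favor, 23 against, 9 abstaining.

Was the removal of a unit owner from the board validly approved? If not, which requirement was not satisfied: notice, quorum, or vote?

Notice: 31 days given; 30 required. Satisfied.
Quorum: 15% of 516 = 77.40, rounded up to 78; 83 present. Satisfied.
Vote: requires two-thirds of the votes cast (83 − 9 abstaining = 74); 2/3 of 74 = 49.33, rounded up to 50, so 50 needed; 51 in favor. Satisfied.

Valid — all requirements satisfied.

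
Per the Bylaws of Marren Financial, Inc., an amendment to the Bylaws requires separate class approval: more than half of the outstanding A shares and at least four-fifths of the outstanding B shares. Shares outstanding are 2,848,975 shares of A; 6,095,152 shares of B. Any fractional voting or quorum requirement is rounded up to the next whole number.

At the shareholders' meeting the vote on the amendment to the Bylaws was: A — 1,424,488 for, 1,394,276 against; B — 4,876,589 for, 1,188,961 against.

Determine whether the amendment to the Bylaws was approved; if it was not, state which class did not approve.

Approved — every class gave the required vote.

A: a majority of 2848975 is 1424488; 1,424,488 required, 1,424,488 in favor — approved.
B: 4/5 of 6095152 = 4876121.60, rounded up to 4876122; 4,876,122 required, 4,876,589 in favor — approved.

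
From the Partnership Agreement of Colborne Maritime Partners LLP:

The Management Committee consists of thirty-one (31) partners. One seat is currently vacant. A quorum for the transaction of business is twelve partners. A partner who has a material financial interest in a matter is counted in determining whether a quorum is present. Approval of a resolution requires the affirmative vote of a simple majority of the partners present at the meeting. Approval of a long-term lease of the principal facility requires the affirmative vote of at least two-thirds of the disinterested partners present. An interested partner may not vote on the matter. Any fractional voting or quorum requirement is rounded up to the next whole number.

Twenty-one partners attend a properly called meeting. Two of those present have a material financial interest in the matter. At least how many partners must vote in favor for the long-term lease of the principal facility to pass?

The long-term lease of the principal facility requires two-thirds of the disinterested partners present (21 − 2 = 19).
2/3 of 19 = 12.67, rounded up to 13.

13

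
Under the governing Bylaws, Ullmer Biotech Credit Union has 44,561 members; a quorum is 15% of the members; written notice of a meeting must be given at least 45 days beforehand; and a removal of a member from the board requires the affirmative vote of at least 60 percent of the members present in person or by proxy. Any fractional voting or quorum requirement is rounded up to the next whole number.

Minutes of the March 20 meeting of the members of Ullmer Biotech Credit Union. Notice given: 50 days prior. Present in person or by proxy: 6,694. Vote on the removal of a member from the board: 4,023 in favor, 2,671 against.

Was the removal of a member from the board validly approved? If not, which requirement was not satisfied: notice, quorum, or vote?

Valid — all requirements satisfied.

Notice: 50 days given; 45 required. Satisfied.
Quorum: 15% of 44,561 = 6,684.15, rounded up to 6,685; 6,694 present. Satisfied.
Vote: requires three-fifths of those present (6,694); 3/5 of 6694 = 4016.40, rounded up to 4017, so 4,017 needed; 4,023 in favor. Satisfied.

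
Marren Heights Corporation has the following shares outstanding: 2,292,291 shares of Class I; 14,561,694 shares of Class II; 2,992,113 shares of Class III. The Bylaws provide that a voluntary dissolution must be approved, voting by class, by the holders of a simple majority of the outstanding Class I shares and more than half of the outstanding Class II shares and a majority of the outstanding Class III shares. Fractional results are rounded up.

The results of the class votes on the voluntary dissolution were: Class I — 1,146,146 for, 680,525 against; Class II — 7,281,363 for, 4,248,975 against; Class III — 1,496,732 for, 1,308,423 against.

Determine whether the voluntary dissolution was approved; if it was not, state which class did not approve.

Approved — every class gave the required vote.

Class I: a majority of 2292291 is 1146146; 1,146,146 required, 1,146,146 in favor — approved.
Class II: a majority of 14561694 is 7280848; 7,280,848 required, 7,281,363 in favor — approved.
Class III: a majority of 2992113 is 1496057; 1,496,057 required, 1,496,732 in favor — approved.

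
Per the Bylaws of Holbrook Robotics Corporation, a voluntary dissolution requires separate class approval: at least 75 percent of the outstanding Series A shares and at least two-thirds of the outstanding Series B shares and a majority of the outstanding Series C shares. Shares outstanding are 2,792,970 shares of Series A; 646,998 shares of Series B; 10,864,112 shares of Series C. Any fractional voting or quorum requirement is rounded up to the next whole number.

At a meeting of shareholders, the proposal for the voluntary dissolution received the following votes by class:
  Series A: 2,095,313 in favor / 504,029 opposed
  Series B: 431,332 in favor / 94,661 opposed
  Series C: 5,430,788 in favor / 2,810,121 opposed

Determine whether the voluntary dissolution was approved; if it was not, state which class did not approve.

Series A: 3/4 of 2792970 = 2094727.50, rounded up to 2094728; 2,094,728 required, 2,095,313 in favor — approved.
Series B: 2/3 of 646998 = 431332; 431,332 required, 431,332 in favor — approved.
Series C: a majority of 10864112 is 5432057; 5,432,057 required, 5,430,788 in favor — not approved.

Not approved — the Series C shares did not give the required vote.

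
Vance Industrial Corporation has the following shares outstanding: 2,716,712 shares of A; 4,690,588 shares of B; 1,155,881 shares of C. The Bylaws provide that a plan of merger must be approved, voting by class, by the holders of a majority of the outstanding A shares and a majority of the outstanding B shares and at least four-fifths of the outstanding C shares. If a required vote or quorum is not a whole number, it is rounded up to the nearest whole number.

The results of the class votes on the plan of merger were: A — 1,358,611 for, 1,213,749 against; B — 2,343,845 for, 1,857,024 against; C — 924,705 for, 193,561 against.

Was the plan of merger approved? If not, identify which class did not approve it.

Not approved — the B shares did not give the required vote.

A: a majority of 2716712 is 1358357; 1,358,357 required, 1,358,611 in favor — approved.
B: a majority of 4690588 is 2345295; 2,345,295 required, 2,343,845 in favor — not approved.
C: 4/5 of 1155881 = 924704.80, rounded up to 924705; 924,705 required, 924,705 in favor — approved.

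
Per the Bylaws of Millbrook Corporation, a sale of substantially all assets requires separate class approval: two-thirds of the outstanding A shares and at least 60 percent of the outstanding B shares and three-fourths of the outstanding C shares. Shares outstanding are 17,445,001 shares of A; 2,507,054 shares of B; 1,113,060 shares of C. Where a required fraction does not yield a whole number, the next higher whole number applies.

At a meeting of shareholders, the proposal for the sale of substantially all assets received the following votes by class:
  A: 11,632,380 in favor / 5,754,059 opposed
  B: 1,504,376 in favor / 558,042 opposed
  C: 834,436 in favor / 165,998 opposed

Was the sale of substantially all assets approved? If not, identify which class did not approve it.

A: 2/3 of 17445001 = 11630000.67, rounded up to 11630001; 11,630,001 required, 11,632,380 in favor — approved.
B: 3/5 of 2507054 = 1504232.40, rounded up to 1504233; 1,504,233 required, 1,504,376 in favor — approved.
C: 3/4 of 1113060 = 834795; 834,795 required, 834,436 in favor — not approved.

Not approved — the C shares did not give the required vote.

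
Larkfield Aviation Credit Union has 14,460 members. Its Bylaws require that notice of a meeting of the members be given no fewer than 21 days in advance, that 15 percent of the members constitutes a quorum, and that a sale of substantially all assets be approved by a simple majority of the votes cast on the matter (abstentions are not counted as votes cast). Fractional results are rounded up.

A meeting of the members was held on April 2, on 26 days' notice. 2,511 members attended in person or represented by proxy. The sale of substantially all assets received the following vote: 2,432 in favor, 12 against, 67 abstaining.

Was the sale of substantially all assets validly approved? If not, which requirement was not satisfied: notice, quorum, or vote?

Valid — all requirements satisfied.

Notice: 26 days given; 21 required. Satisfied.
Quorum: 15% of 14,460 = 2,169; 2,511 present. Satisfied.
Vote: requires a majority of the votes cast (2,511 − 67 abstaining = 2,444); a majority of 2444 is 1223, so 1,223 needed; 2,432 in favor. Satisfied.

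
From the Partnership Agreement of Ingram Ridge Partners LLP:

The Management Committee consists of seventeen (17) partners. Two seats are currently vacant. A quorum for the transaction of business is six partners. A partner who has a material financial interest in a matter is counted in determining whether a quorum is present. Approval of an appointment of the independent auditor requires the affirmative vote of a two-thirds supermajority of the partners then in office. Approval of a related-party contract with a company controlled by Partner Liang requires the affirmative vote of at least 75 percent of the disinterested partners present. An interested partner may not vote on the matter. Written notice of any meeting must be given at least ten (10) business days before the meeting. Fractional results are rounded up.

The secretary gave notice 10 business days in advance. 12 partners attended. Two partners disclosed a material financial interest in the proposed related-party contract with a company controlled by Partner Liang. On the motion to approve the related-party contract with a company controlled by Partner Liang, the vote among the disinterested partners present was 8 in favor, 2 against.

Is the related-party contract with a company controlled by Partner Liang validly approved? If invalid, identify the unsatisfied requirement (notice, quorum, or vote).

Valid — all requirements satisfied.

Notice: 10 business days given; 10 required (10 ≥ 10). Satisfied.
Quorum: 12 present (interested partners count toward quorum); quorum is 6. Satisfied.
Vote: the related-party contract with a company controlled by Partner Liang requires three-fourths of the disinterested partners present (12 − 2 = 10). 3/4 of 10 = 7.50, rounded up to 8, so 8 affirmative votes are needed; 8 voted in favor. Satisfied.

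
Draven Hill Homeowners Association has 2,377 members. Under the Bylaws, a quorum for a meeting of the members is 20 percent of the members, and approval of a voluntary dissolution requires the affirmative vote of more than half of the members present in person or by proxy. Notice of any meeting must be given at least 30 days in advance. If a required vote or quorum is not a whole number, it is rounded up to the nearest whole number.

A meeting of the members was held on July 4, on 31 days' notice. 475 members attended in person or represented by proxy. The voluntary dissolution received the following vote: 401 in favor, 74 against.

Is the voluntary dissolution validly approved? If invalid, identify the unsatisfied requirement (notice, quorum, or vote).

Notice: 31 days given; 30 required. Satisfied.
Quorum: 20% of 2,377 = 475.40, rounded up to 476; 475 present. Not satisfied.
Vote: requires a majority of those present (475); a majority of 475 is 238, so 238 needed; 401 in favor. Satisfied.

Invalid — quorum requirement not satisfied.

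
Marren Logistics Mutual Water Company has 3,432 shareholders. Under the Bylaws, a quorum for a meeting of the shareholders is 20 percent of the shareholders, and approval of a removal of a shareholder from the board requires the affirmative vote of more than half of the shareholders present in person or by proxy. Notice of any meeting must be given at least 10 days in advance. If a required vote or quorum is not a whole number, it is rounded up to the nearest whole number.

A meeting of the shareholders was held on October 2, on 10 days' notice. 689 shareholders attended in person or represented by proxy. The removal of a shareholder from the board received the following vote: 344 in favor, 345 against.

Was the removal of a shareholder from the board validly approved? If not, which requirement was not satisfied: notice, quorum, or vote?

Invalid — vote requirement not satisfied.

Notice: 10 days given; 10 required. Satisfied.
Quorum: 20% of 3,432 = 686.40, rounded up to 687; 689 present. Satisfied.
Vote: requires a majority of those present (689); a majority of 689 is 345, so 345 needed; 344 in favor. Not satisfied.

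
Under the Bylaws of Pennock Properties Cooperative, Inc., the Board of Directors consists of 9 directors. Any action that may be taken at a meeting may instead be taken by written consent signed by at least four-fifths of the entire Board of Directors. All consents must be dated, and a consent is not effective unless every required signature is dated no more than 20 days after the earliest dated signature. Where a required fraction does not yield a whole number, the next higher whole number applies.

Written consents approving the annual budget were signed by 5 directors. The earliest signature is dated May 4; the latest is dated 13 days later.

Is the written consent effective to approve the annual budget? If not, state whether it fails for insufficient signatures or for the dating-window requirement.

Signatures required: at least four-fifths of 9 — 4/5 of 9 = 7.20, rounded up to 8, so 8 needed; 5 signed. Insufficient.
Dating window: the latest signature is 13 days after the earliest; the limit is 20 days. Within the window.

Not effective — insufficient signatures.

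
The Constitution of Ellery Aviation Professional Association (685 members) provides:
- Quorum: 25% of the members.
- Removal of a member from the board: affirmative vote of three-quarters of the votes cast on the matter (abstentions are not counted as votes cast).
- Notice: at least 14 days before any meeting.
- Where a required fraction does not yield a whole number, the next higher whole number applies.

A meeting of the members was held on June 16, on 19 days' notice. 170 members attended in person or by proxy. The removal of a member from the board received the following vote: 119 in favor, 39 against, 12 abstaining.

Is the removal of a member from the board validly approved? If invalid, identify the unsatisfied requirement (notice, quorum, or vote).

Invalid — quorum requirement not satisfied.

Notice: 19 days given; 14 required. Satisfied.
Quorum: 25% of 685 = 171.25, rounded up to 172; 170 present. Not satisfied.
Vote: requires three-fourths of the votes cast (170 − 12 abstaining = 158); 3/4 of 158 = 118.50, rounded up to 119, so 119 needed; 119 in favor. Satisfied.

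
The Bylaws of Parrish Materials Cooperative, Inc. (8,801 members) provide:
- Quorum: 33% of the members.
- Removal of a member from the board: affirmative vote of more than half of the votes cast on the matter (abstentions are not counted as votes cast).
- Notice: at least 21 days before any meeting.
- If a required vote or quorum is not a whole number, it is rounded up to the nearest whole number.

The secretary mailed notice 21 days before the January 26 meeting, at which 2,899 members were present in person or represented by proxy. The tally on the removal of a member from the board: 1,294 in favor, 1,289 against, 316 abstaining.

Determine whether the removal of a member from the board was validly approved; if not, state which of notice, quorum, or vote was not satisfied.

Notice: 21 days given; 21 required. Satisfied.
Quorum: 33% of 8,801 = 2,904.33, rounded up to 2,905; 2,899 present. Not satisfied.
Vote: requires a majority of the votes cast (2,899 − 316 abstaining = 2,583); a majority of 2583 is 1292, so 1,292 needed; 1,294 in favor. Satisfied.

Invalid — quorum requirement not satisfied.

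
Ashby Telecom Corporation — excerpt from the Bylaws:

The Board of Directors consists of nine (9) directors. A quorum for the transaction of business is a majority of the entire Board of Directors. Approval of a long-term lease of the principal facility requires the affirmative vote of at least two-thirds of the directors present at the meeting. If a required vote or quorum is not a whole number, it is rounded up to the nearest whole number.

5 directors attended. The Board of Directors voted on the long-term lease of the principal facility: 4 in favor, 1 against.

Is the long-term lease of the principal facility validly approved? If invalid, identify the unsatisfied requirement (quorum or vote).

Quorum: 5 present; quorum is 5. Satisfied.
Vote: the long-term lease of the principal facility requires two-thirds of the directors present (5). 2/3 of 5 = 3.33, rounded up to 4, so 4 affirmative votes are needed; 4 voted in favor. Satisfied.

Valid — all requirements satisfied.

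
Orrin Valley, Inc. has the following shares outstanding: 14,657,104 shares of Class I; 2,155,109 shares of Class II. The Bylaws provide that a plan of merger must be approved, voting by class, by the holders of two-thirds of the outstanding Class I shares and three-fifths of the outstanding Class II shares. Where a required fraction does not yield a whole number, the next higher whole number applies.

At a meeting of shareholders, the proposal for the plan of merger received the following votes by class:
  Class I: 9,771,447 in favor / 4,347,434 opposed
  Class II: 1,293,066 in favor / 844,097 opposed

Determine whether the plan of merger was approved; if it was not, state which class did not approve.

Class I: 2/3 of 14657104 = 9771402.67, rounded up to 9771403; 9,771,403 required, 9,771,447 in favor — approved.
Class II: 3/5 of 2155109 = 1293065.40, rounded up to 1293066; 1,293,066 required, 1,293,066 in favor — approved.

Approved — every class gave the required vote.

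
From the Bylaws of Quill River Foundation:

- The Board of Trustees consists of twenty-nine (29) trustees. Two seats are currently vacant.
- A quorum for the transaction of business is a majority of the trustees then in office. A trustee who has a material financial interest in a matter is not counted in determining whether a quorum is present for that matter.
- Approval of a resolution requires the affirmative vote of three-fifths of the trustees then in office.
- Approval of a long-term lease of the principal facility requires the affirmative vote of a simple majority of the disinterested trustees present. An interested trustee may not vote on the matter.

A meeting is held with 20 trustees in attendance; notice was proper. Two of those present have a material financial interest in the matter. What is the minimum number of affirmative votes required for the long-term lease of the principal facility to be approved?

The long-term lease of the principal facility requires a majority of the disinterested trustees present (20 − 2 = 18).
A majority of 18 is 10.

10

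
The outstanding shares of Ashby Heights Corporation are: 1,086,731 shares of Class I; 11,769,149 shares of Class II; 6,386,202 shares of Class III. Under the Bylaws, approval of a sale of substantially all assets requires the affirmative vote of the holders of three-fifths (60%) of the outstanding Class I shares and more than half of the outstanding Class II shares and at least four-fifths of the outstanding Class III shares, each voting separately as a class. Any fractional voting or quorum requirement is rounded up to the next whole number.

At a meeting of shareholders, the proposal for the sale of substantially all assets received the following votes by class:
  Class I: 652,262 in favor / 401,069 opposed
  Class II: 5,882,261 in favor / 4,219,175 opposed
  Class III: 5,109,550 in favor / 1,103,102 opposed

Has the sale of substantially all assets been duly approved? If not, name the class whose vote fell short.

Not approved — the Class II shares did not give the required vote.

Class I: 3/5 of 1086731 = 652038.60, rounded up to 652039; 652,039 required, 652,262 in favor — approved.
Class II: a majority of 11769149 is 5884575; 5,884,575 required, 5,882,261 in favor — not approved.
Class III: 4/5 of 6386202 = 5108961.60, rounded up to 5108962; 5,108,962 required, 5,109,550 in favor — approved.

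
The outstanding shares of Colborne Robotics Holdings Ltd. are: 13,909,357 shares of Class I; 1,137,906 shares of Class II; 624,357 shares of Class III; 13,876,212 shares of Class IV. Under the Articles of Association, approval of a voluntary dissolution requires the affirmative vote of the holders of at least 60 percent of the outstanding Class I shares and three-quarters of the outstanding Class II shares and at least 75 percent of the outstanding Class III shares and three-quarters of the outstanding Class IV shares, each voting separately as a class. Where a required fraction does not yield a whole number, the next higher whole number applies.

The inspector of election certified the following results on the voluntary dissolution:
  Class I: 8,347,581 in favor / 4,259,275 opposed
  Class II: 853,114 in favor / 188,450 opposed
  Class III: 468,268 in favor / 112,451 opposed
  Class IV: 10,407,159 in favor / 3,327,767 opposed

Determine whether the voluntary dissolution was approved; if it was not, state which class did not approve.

Not approved — the Class II shares did not give the required vote.

Class I: 3/5 of 13909357 = 8345614.20, rounded up to 8345615; 8,345,615 required, 8,347,581 in favor — approved.
Class II: 3/4 of 1137906 = 853429.50, rounded up to 853430; 853,430 required, 853,114 in favor — not approved.
Class III: 3/4 of 624357 = 468267.75, rounded up to 468268; 468,268 required, 468,268 in favor — approved.
Class IV: 3/4 of 13876212 = 10407159; 10,407,159 required, 10,407,159 in favor — approved.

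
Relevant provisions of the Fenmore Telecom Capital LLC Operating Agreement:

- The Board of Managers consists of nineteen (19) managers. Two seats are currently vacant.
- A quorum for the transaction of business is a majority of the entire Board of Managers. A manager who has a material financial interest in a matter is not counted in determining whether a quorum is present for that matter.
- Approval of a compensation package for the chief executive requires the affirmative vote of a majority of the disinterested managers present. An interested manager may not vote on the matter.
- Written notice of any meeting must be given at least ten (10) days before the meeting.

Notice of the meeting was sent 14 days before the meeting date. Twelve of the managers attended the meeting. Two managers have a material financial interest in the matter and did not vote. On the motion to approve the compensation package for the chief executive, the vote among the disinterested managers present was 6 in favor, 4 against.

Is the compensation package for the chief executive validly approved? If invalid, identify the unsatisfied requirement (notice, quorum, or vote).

Valid — all requirements satisfied.

Notice: 14 days given; 10 required (14 ≥ 10). Satisfied.
Quorum: 12 present, but the 2 interested managers do not count, leaving 10. Quorum is 10. Satisfied.
Vote: the compensation package for the chief executive requires a majority of the disinterested managers present (12 − 2 = 10). A majority of 10 is 6, so 6 affirmative votes are needed; 6 voted in favor. Satisfied.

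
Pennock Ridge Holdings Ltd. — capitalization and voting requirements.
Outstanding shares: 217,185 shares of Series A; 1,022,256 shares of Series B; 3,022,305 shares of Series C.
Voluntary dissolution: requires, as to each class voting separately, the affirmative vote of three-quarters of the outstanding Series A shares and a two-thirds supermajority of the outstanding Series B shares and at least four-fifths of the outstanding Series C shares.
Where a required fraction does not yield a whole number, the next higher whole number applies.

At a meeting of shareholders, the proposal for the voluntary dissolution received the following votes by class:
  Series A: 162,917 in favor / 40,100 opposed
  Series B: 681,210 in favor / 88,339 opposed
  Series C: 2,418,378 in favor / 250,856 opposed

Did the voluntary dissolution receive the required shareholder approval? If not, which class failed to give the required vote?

Series A: 3/4 of 217185 = 162888.75, rounded up to 162889; 162,889 required, 162,917 in favor — approved.
Series B: 2/3 of 1022256 = 681504; 681,504 required, 681,210 in favor — not approved.
Series C: 4/5 of 3022305 = 2417844; 2,417,844 required, 2,418,378 in favor — approved.

Not approved — the Series B shares did not give the required vote.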